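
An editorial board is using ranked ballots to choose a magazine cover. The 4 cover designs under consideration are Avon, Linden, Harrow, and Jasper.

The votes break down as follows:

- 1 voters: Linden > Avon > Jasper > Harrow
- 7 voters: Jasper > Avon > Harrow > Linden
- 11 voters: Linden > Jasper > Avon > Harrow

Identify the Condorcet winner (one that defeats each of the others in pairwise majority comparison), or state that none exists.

Head-to-head results (19 voters total):
Avon vs Linden: Linden wins 12–7.
Avon vs Harrow: Avon wins 19–0.
Avon vs Jasper: Jasper wins 18–1.
Linden vs Harrow: Linden wins 12–7.
Linden vs Jasper: Linden wins 12–7.
Harrow vs Jasper: Jasper wins 19–0.
Linden beats each rival — Avon (12–7), Harrow (12–7), Jasper (12–7) — so Linden is the Condorcet winner.

Linden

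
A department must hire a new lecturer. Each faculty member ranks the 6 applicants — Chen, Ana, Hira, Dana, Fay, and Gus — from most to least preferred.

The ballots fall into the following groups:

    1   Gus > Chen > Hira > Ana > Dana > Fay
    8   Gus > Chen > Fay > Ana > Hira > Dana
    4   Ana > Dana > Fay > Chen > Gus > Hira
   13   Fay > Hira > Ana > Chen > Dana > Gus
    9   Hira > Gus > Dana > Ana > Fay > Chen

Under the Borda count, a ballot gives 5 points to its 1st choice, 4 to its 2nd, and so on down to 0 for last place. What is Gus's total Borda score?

85

Borda scores:
  Chen: 4 + 8·4 + 4·2 + 13·2 + 9·0 = 70
  Ana: 2 + 8·2 + 4·5 + 13·3 + 9·2 = 95
  Hira: 3 + 8·1 + 4·0 + 13·4 + 9·5 = 108
  Dana: 1 + 8·0 + 4·4 + 13·1 + 9·3 = 57
  Fay: 0 + 8·3 + 4·3 + 13·5 + 9·1 = 110
  Gus: 5 + 8·5 + 4·1 + 13·0 + 9·4 = 85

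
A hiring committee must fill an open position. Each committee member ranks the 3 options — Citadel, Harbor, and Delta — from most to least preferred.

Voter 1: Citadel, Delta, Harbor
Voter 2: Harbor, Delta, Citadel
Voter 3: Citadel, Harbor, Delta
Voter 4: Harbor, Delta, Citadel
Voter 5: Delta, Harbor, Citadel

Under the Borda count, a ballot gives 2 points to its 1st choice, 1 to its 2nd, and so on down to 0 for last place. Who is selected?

Borda scores:
  Citadel: 2 + 0 + 2 + 0 + 0 = 4
  Harbor: 0 + 2 + 1 + 2 + 1 = 6
  Delta: 1 + 1 + 0 + 1 + 2 = 5
Harbor has the highest total.

Harbor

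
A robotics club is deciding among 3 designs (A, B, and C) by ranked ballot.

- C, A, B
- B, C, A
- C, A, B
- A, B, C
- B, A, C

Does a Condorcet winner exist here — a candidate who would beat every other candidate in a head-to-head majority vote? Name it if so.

No Condorcet winner

Head-to-head results (5 voters total):
A vs B: A wins 3–2.
A vs C: C wins 3–2.
B vs C: B wins 3–2.
No candidate beats all others: A beats B beats C beats A, a majority cycle.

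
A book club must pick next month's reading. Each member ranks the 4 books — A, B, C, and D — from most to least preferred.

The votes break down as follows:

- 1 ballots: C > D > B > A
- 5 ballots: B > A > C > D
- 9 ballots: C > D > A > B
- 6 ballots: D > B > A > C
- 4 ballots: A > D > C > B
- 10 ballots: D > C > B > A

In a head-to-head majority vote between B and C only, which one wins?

C

Ballots ranking B above C: 5+6 = 11.
Ballots ranking C above B: 1+9+4+10 = 24.
C wins the head-to-head, 24–11.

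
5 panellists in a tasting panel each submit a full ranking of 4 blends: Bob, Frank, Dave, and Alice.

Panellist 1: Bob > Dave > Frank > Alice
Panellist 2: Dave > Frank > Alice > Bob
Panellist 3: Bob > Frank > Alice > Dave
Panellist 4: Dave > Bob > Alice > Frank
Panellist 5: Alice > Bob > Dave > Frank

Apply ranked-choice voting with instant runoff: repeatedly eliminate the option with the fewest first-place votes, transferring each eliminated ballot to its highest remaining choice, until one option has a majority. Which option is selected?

Round 1: Bob 2, Dave 2, Alice 1, Frank 0. Frank has the fewest and is eliminated.
Round 2: Bob 2, Dave 2, Alice 1. Alice has the fewest and is eliminated.
Round 3: Bob 3, Dave 2. Bob has a majority.

Bob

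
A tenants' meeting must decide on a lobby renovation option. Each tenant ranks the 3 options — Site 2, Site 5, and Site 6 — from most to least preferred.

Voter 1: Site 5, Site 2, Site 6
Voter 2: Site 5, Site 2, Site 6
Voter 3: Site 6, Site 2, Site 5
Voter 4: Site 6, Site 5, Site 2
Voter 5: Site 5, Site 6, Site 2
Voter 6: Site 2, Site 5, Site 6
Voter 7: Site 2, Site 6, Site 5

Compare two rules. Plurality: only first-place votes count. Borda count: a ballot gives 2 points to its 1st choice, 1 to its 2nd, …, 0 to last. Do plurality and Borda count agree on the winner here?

Plurality first-place counts: Site 2 2, Site 5 3, Site 6 2 → Site 5.
Borda totals: Site 2 7, Site 5 8, Site 6 6 → Site 5.
The two rules agree on Site 5.

Yes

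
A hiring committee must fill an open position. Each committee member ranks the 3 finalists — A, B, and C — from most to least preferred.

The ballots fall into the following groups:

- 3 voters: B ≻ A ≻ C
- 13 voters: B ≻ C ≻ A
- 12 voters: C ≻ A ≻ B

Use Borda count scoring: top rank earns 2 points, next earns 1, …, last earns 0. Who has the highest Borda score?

Borda scores:
  A: 3·1 + 13·0 + 12·1 = 15
  B: 3·2 + 13·2 + 12·0 = 32
  C: 3·0 + 13·1 + 12·2 = 37
C has the highest total.

C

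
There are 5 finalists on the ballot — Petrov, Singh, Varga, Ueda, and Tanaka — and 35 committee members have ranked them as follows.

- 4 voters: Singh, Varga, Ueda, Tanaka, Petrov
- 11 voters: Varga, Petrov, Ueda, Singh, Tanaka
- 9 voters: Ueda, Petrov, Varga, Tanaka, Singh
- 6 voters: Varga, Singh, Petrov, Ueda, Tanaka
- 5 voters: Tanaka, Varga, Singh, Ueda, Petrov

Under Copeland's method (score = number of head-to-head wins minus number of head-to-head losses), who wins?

Varga

Pairwise results:
  Petrov vs Singh: Petrov wins 20–15.
  Petrov vs Varga: Varga wins 26–9.
  Petrov vs Ueda: Ueda wins 18–17.
  Petrov vs Tanaka: Petrov wins 26–9.
  Singh vs Varga: Varga wins 31–4.
  Singh vs Ueda: Ueda wins 20–15.
  Singh vs Tanaka: Singh wins 21–14.
  Varga vs Ueda: Varga wins 26–9.
  Varga vs Tanaka: Varga wins 30–5.
  Ueda vs Tanaka: Ueda wins 30–5.
Copeland scores (wins − losses):
  Petrov: 2 − 2 = 0
  Singh: 1 − 3 = -2
  Varga: 4 − 0 = 4
  Ueda: 3 − 1 = 2
  Tanaka: 0 − 4 = -4
Varga has the best Copeland score.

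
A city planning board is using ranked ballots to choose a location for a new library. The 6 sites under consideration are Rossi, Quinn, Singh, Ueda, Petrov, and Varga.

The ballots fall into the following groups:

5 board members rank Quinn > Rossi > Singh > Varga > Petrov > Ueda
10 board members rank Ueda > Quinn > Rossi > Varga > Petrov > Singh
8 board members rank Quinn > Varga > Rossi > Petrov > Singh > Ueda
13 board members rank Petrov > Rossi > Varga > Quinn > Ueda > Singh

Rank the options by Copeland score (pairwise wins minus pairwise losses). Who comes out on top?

Quinn

Pairwise results:
  Rossi vs Quinn: Quinn wins 23–13.
  Rossi vs Singh: Rossi wins 36–0.
  Rossi vs Ueda: Rossi wins 26–10.
  Rossi vs Petrov: Rossi wins 23–13.
  Rossi vs Varga: Rossi wins 28–8.
  Quinn vs Singh: Quinn wins 36–0.
  Quinn vs Ueda: Quinn wins 26–10.
  Quinn vs Petrov: Quinn wins 23–13.
  Quinn vs Varga: Quinn wins 23–13.
  Singh vs Ueda: Ueda wins 23–13.
  Singh vs Petrov: Petrov wins 31–5.
  Singh vs Varga: Varga wins 31–5.
  Ueda vs Petrov: Petrov wins 26–10.
  Ueda vs Varga: Varga wins 26–10.
  Petrov vs Varga: Varga wins 23–13.
Copeland scores (wins − losses):
  Rossi: 4 − 1 = 3
  Quinn: 5 − 0 = 5
  Singh: 0 − 5 = -5
  Ueda: 1 − 4 = -3
  Petrov: 2 − 3 = -1
  Varga: 3 − 2 = 1
Quinn has the best Copeland score.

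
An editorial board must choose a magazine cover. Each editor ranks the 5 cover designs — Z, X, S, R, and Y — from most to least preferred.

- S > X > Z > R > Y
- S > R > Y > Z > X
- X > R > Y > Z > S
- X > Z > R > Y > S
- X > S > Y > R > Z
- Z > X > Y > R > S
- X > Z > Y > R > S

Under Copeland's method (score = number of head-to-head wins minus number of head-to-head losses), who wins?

X

Pairwise results:
  Z vs X: X wins 5–2.
  Z vs S: Z wins 4–3.
  Z vs R: Z wins 4–3.
  Z vs Y: Z wins 4–3.
  X vs S: X wins 5–2.
  X vs R: X wins 6–1.
  X vs Y: X wins 6–1.
  S vs R: R wins 4–3.
  S vs Y: Y wins 4–3.
  R vs Y: R wins 4–3.
Copeland scores (wins − losses):
  Z: 3 − 1 = 2
  X: 4 − 0 = 4
  S: 0 − 4 = -4
  R: 2 − 2 = 0
  Y: 1 − 3 = -2
X has the best Copeland score.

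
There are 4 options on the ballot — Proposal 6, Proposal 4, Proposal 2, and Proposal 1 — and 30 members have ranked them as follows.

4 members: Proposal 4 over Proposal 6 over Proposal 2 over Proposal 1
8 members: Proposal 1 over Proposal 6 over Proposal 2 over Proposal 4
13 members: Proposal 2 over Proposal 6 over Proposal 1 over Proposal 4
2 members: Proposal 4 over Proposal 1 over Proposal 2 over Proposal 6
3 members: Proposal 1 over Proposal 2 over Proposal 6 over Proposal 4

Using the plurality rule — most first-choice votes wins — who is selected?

First-place vote totals:
  Proposal 6: 0
  Proposal 4: 6
  Proposal 2: 13
  Proposal 1: 11
Proposal 2 has the most first-place votes.

Proposal 2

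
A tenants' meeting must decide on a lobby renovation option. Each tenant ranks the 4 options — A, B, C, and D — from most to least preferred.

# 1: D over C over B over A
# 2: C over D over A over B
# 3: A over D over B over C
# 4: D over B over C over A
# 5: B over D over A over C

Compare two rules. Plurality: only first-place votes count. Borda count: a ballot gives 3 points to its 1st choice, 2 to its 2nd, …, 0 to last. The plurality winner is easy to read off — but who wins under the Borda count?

Plurality first-place counts: A 1, B 1, C 1, D 2 → D.
Borda totals: A 5, B 7, C 6, D 12 → D.

D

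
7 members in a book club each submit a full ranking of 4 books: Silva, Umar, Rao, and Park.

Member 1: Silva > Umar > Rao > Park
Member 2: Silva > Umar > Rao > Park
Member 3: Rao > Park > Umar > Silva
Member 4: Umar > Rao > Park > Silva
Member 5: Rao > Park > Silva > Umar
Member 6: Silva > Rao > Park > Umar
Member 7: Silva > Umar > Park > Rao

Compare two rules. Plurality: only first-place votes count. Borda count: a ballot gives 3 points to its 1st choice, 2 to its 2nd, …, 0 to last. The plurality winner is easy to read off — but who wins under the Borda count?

Silva

Plurality first-place counts: Silva 4, Umar 1, Rao 2, Park 0 → Silva.
Borda totals: Silva 13, Umar 10, Rao 12, Park 7 → Silva.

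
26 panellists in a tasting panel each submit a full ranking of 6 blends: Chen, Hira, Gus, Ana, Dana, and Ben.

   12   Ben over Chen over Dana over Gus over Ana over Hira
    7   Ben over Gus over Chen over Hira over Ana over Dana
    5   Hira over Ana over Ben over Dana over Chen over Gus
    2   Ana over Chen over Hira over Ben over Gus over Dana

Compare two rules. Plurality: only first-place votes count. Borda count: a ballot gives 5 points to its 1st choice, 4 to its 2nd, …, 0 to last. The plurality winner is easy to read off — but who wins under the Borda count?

Plurality first-place counts: Chen 0, Hira 5, Gus 0, Ana 2, Dana 0, Ben 19 → Ben.
Borda totals: Chen 82, Hira 45, Gus 54, Ana 49, Dana 46, Ben 114 → Ben.

Ben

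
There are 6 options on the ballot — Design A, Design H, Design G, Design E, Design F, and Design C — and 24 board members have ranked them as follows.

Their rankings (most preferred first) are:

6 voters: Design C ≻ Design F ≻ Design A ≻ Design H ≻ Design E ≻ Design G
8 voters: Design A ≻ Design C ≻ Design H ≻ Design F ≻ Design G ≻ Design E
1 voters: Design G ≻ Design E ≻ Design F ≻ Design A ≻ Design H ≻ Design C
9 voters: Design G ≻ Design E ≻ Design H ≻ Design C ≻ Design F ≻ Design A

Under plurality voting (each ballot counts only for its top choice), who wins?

Design G

First-place vote totals:
  Design A: 8
  Design H: 0
  Design G: 10
  Design E: 0
  Design F: 0
  Design C: 6
Design G has the most first-place votes.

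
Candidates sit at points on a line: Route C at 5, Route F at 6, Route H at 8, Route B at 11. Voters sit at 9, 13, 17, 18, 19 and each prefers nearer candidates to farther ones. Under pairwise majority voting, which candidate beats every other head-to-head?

With single-peaked preferences on a line, the Condorcet winner is the candidate closest to the median voter.
The median voter (position 17) is closest to Route B at 11.
Check: Route B vs Route H — voters closer to Route B: 4 of 5.

Route B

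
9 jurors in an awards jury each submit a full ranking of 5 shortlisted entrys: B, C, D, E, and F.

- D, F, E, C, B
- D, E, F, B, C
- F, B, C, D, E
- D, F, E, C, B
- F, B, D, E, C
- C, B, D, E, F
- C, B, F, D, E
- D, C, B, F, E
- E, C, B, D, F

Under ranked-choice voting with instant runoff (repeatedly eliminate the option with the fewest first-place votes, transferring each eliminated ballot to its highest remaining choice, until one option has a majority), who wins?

Round 1: D 4, C 2, F 2, E 1, B 0. B has the fewest and is eliminated.
Round 2: D 4, C 2, F 2, E 1. E has the fewest and is eliminated.
Round 3: D 4, C 3, F 2. F has the fewest and is eliminated.
Round 4: D 5, C 4. D has a majority.

D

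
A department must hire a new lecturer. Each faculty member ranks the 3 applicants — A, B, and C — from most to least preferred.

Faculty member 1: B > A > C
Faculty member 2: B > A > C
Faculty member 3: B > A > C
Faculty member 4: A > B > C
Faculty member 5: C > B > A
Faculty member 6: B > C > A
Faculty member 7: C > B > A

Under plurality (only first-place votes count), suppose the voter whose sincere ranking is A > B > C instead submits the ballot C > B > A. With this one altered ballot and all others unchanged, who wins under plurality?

B

First-place totals with the altered ballot: A 0, B 4, C 3.
The winner is unchanged: still B.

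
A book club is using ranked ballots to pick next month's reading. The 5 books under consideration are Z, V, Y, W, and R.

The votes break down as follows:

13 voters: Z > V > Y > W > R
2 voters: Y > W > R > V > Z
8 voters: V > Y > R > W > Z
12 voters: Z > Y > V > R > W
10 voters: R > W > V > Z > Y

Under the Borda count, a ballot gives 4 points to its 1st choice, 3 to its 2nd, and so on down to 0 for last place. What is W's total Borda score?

Borda scores:
  Z: 13·4 + 2·0 + 8·0 + 12·4 + 10·1 = 110
  V: 13·3 + 2·1 + 8·4 + 12·2 + 10·2 = 117
  Y: 13·2 + 2·4 + 8·3 + 12·3 + 10·0 = 94
  W: 13·1 + 2·3 + 8·1 + 12·0 + 10·3 = 57
  R: 13·0 + 2·2 + 8·2 + 12·1 + 10·4 = 72

57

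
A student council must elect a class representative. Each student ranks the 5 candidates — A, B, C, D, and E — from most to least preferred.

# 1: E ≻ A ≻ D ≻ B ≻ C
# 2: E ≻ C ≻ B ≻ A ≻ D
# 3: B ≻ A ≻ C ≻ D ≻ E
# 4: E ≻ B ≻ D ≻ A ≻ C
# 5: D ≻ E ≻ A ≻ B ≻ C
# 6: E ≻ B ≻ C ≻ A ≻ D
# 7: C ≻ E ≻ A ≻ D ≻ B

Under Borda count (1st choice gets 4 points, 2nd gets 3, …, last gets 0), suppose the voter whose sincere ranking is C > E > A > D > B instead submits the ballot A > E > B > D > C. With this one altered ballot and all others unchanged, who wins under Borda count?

E

Borda totals with the altered ballot: A 15, B 16, C 7, D 10, E 22.
The winner is unchanged: still E.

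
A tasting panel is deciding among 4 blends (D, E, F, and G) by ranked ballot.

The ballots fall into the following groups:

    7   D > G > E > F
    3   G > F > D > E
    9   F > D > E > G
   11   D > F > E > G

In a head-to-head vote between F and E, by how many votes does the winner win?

16

Ballots ranking F above E: 3+9+11 = 23.
Ballots ranking E above F: 7.
F wins 23–7, a margin of 16.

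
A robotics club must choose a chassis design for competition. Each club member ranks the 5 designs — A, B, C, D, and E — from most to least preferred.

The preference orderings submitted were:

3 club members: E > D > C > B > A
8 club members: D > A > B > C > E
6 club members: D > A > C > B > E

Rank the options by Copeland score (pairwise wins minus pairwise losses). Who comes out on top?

Pairwise results:
  A vs B: A wins 14–3.
  A vs C: A wins 14–3.
  A vs D: D wins 17–0.
  A vs E: A wins 14–3.
  B vs C: C wins 9–8.
  B vs D: D wins 17–0.
  B vs E: B wins 14–3.
  C vs D: D wins 17–0.
  C vs E: C wins 14–3.
  D vs E: D wins 14–3.
Copeland scores (wins − losses):
  A: 3 − 1 = 2
  B: 1 − 3 = -2
  C: 2 − 2 = 0
  D: 4 − 0 = 4
  E: 0 − 4 = -4
D has the best Copeland score.

D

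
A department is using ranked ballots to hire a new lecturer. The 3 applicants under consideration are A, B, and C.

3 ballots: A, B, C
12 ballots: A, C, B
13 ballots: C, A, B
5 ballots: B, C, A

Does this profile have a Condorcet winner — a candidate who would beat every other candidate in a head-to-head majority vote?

Head-to-head results (33 voters total):
A vs B: A wins 28–5.
A vs C: C wins 18–15.
B vs C: C wins 25–8.
C beats each rival — A (18–15), B (25–8) — so C is the Condorcet winner.

Yes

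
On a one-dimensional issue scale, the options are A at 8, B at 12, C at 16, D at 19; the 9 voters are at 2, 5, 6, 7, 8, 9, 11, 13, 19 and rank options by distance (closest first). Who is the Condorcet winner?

A

With single-peaked preferences on a line, the Condorcet winner is the candidate closest to the median voter.
The median voter (position 8) is closest to A at 8.
Check: A vs C — voters closer to A: 7 of 9.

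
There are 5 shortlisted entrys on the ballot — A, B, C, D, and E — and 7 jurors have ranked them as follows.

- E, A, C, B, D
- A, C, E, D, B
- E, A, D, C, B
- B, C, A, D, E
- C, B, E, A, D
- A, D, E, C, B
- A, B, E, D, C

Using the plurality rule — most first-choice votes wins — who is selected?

A

First-place vote totals:
  A: 3
  B: 1
  C: 1
  D: 0
  E: 2
A has the most first-place votes.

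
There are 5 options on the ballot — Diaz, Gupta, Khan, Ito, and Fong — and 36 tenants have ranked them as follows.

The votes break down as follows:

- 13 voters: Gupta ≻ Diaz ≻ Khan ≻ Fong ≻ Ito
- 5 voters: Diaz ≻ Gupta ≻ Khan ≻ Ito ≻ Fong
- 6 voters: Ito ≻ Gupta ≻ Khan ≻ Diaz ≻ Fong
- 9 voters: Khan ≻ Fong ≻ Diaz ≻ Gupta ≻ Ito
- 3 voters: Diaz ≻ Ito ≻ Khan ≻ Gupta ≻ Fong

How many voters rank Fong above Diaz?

9

Ballots ranking Fong above Diaz: 9.
Ballots ranking Diaz above Fong: 13+5+6+3 = 27.
So 9 of 36 voters prefer Fong to Diaz.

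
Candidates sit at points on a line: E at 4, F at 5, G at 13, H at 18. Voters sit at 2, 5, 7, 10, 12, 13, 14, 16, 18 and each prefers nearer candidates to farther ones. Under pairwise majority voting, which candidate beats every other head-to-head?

G

With single-peaked preferences on a line, the Condorcet winner is the candidate closest to the median voter.
The median voter (position 12) is closest to G at 13.
Check: G vs E — voters closer to G: 6 of 9.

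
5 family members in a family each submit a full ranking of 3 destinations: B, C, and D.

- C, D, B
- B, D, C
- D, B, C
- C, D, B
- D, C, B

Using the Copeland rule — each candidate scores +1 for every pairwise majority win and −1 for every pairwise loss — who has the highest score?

D

Pairwise results:
  B vs C: C wins 3–2.
  B vs D: D wins 4–1.
  C vs D: D wins 3–2.
Copeland scores (wins − losses):
  B: 0 − 2 = -2
  C: 1 − 1 = 0
  D: 2 − 0 = 2
D has the best Copeland score.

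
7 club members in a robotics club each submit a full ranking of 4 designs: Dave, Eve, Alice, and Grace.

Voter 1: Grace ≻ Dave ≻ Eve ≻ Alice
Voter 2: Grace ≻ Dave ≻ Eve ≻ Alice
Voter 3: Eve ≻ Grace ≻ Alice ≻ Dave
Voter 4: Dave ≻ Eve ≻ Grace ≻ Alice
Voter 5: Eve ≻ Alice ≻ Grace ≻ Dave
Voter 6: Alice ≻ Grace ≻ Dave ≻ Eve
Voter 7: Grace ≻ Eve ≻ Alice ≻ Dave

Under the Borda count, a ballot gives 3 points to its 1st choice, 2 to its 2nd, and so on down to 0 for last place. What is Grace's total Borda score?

15

Borda scores:
  Dave: 2 + 2 + 0 + 3 + 0 + 1 + 0 = 8
  Eve: 1 + 1 + 3 + 2 + 3 + 0 + 2 = 12
  Alice: 0 + 0 + 1 + 0 + 2 + 3 + 1 = 7
  Grace: 3 + 3 + 2 + 1 + 1 + 2 + 3 = 15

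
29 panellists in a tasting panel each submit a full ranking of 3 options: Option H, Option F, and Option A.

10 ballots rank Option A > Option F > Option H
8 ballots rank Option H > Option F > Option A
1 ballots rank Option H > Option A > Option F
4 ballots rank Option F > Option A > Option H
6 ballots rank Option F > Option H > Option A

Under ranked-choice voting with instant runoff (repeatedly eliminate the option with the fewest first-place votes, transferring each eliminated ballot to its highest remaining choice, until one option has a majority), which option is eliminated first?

Round 1: Option F 10, Option A 10, Option H 9. Option H has the fewest and is eliminated.
Round 2: Option F 18, Option A 11. Option F has a majority.

Option H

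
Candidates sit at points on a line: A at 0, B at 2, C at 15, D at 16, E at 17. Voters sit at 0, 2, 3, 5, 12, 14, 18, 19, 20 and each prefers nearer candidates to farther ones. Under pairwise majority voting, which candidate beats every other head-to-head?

C

With single-peaked preferences on a line, the Condorcet winner is the candidate closest to the median voter.
The median voter (position 12) is closest to C at 15.
Check: C vs D — voters closer to C: 6 of 9.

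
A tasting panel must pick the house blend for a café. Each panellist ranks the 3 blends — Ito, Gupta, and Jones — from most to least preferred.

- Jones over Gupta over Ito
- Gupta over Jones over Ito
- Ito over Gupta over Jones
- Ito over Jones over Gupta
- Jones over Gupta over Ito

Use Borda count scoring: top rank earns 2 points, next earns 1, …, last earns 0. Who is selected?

Borda scores:
  Ito: 0 + 0 + 2 + 2 + 0 = 4
  Gupta: 1 + 2 + 1 + 0 + 1 = 5
  Jones: 2 + 1 + 0 + 1 + 2 = 6
Jones has the highest total.

Jones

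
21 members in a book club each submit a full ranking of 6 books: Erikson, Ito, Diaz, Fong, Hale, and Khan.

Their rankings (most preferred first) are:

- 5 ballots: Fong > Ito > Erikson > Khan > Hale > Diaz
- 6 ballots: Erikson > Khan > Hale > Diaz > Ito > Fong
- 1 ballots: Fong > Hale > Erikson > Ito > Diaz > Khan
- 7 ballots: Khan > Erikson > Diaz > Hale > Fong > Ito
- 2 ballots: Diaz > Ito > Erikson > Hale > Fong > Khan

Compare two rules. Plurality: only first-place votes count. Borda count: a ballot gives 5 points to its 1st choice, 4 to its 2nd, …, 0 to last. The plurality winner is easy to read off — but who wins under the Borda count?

Erikson

Plurality first-place counts: Erikson 6, Ito 0, Diaz 2, Fong 6, Hale 0, Khan 7 → Khan.
Borda totals: Erikson 82, Ito 36, Diaz 44, Fong 39, Hale 45, Khan 69 → Erikson.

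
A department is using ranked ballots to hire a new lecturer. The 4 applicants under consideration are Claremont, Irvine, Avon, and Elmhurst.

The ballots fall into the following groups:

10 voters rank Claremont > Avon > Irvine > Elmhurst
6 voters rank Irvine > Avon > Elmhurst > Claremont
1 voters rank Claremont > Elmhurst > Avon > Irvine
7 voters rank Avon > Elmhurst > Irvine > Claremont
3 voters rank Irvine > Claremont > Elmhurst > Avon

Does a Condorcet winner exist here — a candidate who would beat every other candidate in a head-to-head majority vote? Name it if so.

Head-to-head results (27 voters total):
Claremont vs Irvine: Irvine wins 16–11.
Claremont vs Avon: Claremont wins 14–13.
Claremont vs Elmhurst: Claremont wins 14–13.
Irvine vs Avon: Avon wins 18–9.
Irvine vs Elmhurst: Irvine wins 19–8.
Avon vs Elmhurst: Avon wins 23–4.
No candidate beats all others: Claremont beats Avon beats Irvine beats Claremont, a majority cycle.

There is no Condorcet winner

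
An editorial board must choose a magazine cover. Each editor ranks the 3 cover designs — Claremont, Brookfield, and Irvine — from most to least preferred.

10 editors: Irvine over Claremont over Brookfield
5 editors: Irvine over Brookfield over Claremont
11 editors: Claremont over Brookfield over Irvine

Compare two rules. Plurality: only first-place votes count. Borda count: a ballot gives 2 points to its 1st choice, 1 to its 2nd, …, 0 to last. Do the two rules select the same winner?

Plurality first-place counts: Claremont 11, Brookfield 0, Irvine 15 → Irvine.
Borda totals: Claremont 32, Brookfield 16, Irvine 30 → Claremont.
The two rules disagree: plurality picks Irvine, Borda picks Claremont.

No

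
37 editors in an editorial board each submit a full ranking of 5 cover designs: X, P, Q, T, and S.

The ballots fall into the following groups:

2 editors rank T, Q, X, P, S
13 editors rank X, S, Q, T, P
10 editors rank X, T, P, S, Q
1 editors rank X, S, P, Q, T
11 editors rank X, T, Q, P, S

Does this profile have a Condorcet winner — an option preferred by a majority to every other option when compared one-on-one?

Yes

Head-to-head results (37 voters total):
X vs P: X wins 37–0.
X vs Q: X wins 35–2.
X vs T: X wins 35–2.
X vs S: X wins 37–0.
P vs Q: Q wins 26–11.
P vs T: T wins 36–1.
P vs S: P wins 23–14.
Q vs T: T wins 23–14.
Q vs S: S wins 24–13.
T vs S: T wins 23–14.
X beats each rival — P (37–0), Q (35–2), T (35–2), S (37–0) — so X is the Condorcet winner.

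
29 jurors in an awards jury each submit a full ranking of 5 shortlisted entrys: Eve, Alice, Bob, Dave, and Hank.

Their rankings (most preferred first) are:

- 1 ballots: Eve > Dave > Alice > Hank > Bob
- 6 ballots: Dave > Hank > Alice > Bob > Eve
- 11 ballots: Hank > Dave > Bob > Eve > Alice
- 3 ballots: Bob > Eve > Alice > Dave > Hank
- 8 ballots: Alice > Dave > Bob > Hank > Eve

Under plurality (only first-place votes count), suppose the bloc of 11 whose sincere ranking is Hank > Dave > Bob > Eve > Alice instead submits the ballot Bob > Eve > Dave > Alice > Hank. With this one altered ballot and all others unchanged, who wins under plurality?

First-place totals with the altered ballot: Eve 1, Alice 8, Bob 14, Dave 6, Hank 0.
The switch changes the winner from Hank to Bob.

Bob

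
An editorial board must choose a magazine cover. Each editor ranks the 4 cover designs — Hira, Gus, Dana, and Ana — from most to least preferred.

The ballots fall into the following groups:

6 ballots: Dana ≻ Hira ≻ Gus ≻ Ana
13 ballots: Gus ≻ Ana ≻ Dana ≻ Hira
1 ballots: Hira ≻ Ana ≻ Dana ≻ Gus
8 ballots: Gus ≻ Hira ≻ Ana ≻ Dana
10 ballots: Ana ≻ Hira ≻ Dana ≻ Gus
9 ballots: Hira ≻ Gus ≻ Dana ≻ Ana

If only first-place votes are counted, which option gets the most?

First-place vote totals:
  Hira: 10
  Gus: 21
  Dana: 6
  Ana: 10
Gus has the most first-place votes.

Gus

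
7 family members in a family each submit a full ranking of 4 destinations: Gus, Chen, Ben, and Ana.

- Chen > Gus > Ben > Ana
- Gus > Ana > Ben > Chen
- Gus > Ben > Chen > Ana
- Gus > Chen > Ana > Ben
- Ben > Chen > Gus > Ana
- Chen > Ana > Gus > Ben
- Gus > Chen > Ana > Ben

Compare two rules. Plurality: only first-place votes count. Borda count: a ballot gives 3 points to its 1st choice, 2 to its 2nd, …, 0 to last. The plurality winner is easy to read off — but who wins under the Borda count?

Gus

Plurality first-place counts: Gus 4, Chen 2, Ben 1, Ana 0 → Gus.
Borda totals: Gus 16, Chen 13, Ben 7, Ana 6 → Gus.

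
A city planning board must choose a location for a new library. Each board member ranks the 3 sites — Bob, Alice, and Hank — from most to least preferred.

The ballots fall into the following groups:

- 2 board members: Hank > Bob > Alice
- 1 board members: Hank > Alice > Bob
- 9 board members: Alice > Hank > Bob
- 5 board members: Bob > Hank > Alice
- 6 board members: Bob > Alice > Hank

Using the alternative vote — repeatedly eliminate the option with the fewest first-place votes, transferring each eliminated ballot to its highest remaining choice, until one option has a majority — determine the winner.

Round 1: Bob 11, Alice 9, Hank 3. Hank has the fewest and is eliminated.
Round 2: Bob 13, Alice 10. Bob has a majority.

Bob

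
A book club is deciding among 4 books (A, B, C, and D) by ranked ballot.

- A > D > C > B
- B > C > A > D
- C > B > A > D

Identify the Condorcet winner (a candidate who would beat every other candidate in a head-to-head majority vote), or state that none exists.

C

Head-to-head results (3 voters total):
A vs B: B wins 2–1.
A vs C: C wins 2–1.
A vs D: A wins 3–0.
B vs C: C wins 2–1.
B vs D: B wins 2–1.
C vs D: C wins 2–1.
C beats each rival — A (2–1), B (2–1), D (2–1) — so C is the Condorcet winner.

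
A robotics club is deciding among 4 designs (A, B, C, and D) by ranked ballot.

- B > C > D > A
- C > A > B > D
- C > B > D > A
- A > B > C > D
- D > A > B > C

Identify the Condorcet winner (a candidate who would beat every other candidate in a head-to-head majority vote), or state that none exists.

There is no Condorcet winner

Head-to-head results (5 voters total):
A vs B: A wins 3–2.
A vs C: C wins 3–2.
A vs D: D wins 3–2.
B vs C: B wins 3–2.
B vs D: B wins 4–1.
C vs D: C wins 4–1.
No candidate beats all others: A beats B beats C beats A, a majority cycle.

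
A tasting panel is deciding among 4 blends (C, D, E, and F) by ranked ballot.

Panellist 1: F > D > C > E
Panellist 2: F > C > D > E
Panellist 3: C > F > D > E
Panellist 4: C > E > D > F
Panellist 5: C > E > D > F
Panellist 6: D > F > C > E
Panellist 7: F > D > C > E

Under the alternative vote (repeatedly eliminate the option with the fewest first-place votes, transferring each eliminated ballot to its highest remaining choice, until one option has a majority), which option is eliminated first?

E

Round 1: C 3, F 3, D 1, E 0. E has the fewest and is eliminated.
Round 2: C 3, F 3, D 1. D has the fewest and is eliminated.
Round 3: F 4, C 3. F has a majority.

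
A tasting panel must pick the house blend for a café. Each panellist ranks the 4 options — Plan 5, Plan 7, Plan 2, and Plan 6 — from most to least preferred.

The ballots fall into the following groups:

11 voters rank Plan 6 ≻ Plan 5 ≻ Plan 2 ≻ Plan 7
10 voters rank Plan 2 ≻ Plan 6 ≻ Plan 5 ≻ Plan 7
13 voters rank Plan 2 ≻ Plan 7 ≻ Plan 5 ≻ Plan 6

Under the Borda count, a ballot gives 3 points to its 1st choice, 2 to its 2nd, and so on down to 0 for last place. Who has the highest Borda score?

Plan 2

Borda scores:
  Plan 5: 11·2 + 10·1 + 13·1 = 45
  Plan 7: 11·0 + 10·0 + 13·2 = 26
  Plan 2: 11·1 + 10·3 + 13·3 = 80
  Plan 6: 11·3 + 10·2 + 13·0 = 53
Plan 2 has the highest total.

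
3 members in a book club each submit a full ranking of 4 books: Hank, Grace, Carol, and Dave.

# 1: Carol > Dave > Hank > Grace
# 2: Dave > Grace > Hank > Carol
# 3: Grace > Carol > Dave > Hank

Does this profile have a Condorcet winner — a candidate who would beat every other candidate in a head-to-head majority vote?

Head-to-head results (3 voters total):
Hank vs Grace: Grace wins 2–1.
Hank vs Carol: Carol wins 2–1.
Hank vs Dave: Dave wins 3–0.
Grace vs Carol: Grace wins 2–1.
Grace vs Dave: Dave wins 2–1.
Carol vs Dave: Carol wins 2–1.
No candidate beats all others: Grace beats Carol beats Dave beats Grace, a majority cycle.

No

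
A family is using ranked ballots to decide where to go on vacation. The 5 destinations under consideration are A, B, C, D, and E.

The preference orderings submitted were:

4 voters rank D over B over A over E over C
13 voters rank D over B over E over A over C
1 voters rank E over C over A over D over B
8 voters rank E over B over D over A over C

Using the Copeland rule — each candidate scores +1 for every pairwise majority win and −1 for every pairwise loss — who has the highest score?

D

Pairwise results:
  A vs B: B wins 25–1.
  A vs C: A wins 25–1.
  A vs D: D wins 25–1.
  A vs E: E wins 22–4.
  B vs C: B wins 25–1.
  B vs D: D wins 18–8.
  B vs E: B wins 17–9.
  C vs D: D wins 25–1.
  C vs E: E wins 26–0.
  D vs E: D wins 17–9.
Copeland scores (wins − losses):
  A: 1 − 3 = -2
  B: 3 − 1 = 2
  C: 0 − 4 = -4
  D: 4 − 0 = 4
  E: 2 − 2 = 0
D has the best Copeland score.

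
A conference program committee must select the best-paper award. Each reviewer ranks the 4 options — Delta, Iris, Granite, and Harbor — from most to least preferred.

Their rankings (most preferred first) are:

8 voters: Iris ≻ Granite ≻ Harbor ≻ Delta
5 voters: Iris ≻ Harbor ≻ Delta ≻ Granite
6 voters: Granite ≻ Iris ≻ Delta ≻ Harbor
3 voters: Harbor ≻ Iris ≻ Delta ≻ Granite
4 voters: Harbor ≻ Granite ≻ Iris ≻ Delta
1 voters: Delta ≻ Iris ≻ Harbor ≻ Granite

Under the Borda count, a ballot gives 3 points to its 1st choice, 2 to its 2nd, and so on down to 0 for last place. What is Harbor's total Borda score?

Borda scores:
  Delta: 8·0 + 5·1 + 6·1 + 3·1 + 4·0 + 3 = 17
  Iris: 8·3 + 5·3 + 6·2 + 3·2 + 4·1 + 2 = 63
  Granite: 8·2 + 5·0 + 6·3 + 3·0 + 4·2 + 0 = 42
  Harbor: 8·1 + 5·2 + 6·0 + 3·3 + 4·3 + 1 = 40

40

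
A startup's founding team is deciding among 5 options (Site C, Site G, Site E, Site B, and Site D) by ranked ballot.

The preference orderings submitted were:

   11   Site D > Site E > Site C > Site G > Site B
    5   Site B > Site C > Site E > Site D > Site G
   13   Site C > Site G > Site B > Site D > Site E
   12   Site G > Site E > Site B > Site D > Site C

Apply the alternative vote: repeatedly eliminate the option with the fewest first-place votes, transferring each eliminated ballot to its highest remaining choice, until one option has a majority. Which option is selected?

Round 1: Site C 13, Site G 12, Site D 11, Site B 5, Site E 0. Site E has the fewest and is eliminated.
Round 2: Site C 13, Site G 12, Site D 11, Site B 5. Site B has the fewest and is eliminated.
Round 3: Site C 18, Site G 12, Site D 11. Site D has the fewest and is eliminated.
Round 4: Site C 29, Site G 12. Site C has a majority.

Site C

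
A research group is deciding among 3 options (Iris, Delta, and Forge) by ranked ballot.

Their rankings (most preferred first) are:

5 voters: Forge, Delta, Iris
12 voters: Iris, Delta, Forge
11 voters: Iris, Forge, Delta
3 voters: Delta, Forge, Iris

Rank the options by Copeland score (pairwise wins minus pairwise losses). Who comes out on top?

Iris

Pairwise results:
  Iris vs Delta: Iris wins 23–8.
  Iris vs Forge: Iris wins 23–8.
  Delta vs Forge: Forge wins 16–15.
Copeland scores (wins − losses):
  Iris: 2 − 0 = 2
  Delta: 0 − 2 = -2
  Forge: 1 − 1 = 0
Iris has the best Copeland score.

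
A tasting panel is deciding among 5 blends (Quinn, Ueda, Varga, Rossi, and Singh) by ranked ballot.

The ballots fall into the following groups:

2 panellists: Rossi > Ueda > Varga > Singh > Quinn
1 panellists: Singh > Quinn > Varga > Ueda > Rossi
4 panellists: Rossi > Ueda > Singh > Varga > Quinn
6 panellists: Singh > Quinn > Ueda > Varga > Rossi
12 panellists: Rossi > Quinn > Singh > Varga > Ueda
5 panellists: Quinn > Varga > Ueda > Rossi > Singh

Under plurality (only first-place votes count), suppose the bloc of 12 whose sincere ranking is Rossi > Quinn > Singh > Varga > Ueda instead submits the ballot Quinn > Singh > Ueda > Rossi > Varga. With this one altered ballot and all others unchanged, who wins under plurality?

Quinn

First-place totals with the altered ballot: Quinn 17, Ueda 0, Varga 0, Rossi 6, Singh 7.
The switch changes the winner from Rossi to Quinn.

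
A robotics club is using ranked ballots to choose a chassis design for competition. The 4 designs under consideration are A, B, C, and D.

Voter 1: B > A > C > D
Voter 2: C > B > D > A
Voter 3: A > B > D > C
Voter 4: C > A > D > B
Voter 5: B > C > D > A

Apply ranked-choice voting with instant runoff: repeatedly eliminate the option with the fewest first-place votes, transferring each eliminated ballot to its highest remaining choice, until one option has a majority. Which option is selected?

B

Round 1: B 2, C 2, A 1, D 0. D has the fewest and is eliminated.
Round 2: B 2, C 2, A 1. A has the fewest and is eliminated.
Round 3: B 3, C 2. B has a majority.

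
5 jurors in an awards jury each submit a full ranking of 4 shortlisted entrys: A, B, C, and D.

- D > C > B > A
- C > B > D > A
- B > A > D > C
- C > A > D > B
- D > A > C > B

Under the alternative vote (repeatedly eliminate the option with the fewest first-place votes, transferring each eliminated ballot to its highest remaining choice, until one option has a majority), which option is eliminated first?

A

Round 1: C 2, D 2, B 1, A 0. A has the fewest and is eliminated.
Round 2: C 2, D 2, B 1. B has the fewest and is eliminated.
Round 3: D 3, C 2. D has a majority.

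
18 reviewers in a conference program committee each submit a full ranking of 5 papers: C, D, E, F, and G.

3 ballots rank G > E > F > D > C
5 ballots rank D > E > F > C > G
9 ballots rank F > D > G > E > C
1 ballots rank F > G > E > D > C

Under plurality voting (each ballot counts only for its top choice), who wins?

First-place vote totals:
  C: 0
  D: 5
  E: 0
  F: 10
  G: 3
F has the most first-place votes.

F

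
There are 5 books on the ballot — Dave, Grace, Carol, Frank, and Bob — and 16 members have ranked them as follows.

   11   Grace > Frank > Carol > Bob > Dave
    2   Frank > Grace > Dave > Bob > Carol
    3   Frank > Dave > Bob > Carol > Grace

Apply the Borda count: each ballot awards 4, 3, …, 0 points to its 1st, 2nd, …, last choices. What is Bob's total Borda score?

19

Borda scores:
  Dave: 11·0 + 2·2 + 3·3 = 13
  Grace: 11·4 + 2·3 + 3·0 = 50
  Carol: 11·2 + 2·0 + 3·1 = 25
  Frank: 11·3 + 2·4 + 3·4 = 53
  Bob: 11·1 + 2·1 + 3·2 = 19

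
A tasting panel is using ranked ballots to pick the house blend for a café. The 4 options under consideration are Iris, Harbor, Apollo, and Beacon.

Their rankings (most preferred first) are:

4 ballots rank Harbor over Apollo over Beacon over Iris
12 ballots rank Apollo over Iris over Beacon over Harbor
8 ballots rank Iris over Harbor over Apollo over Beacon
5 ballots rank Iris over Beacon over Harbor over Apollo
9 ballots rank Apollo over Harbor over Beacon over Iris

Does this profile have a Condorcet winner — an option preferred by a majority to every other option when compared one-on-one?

Head-to-head results (38 voters total):
Iris vs Harbor: Iris wins 25–13.
Iris vs Apollo: Apollo wins 25–13.
Iris vs Beacon: Iris wins 25–13.
Harbor vs Apollo: Apollo wins 21–17.
Harbor vs Beacon: Harbor wins 21–17.
Apollo vs Beacon: Apollo wins 33–5.
Apollo beats each rival — Iris (25–13), Harbor (21–17), Beacon (33–5) — so Apollo is the Condorcet winner.

Yes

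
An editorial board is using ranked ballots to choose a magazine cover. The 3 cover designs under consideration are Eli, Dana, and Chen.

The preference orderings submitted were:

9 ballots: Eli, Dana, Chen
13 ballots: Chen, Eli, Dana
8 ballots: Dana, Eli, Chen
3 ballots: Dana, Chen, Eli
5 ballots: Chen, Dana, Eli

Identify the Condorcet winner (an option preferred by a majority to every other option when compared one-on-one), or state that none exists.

Head-to-head results (38 voters total):
Eli vs Dana: Eli wins 22–16.
Eli vs Chen: Chen wins 21–17.
Dana vs Chen: Dana wins 20–18.
No candidate beats all others: Eli beats Dana beats Chen beats Eli, a majority cycle.

None — there is no Condorcet winner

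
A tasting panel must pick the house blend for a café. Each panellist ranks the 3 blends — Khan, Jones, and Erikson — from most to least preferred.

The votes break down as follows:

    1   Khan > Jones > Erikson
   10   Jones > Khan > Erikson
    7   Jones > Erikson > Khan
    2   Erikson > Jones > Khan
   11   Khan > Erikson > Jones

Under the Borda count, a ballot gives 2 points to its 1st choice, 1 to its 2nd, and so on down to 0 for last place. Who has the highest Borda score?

Borda scores:
  Khan: 2 + 10·1 + 7·0 + 2·0 + 11·2 = 34
  Jones: 1 + 10·2 + 7·2 + 2·1 + 11·0 = 37
  Erikson: 0 + 10·0 + 7·1 + 2·2 + 11·1 = 22
Jones has the highest total.

Jones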